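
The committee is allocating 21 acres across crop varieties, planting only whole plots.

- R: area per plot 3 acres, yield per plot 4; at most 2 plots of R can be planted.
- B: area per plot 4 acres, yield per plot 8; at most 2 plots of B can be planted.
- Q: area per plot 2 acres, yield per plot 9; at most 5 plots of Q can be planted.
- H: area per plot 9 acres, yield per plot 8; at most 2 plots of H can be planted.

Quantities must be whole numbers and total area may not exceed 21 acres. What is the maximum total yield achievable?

1×R, 2×B, and 5×Q: area 21 ≤ 21, yield 1·4 + 2·8 + 5·9 = 65.
2×B and 5×Q: area 18 ≤ 21, yield 2·8 + 5·9 = 61.
Best is 65.

65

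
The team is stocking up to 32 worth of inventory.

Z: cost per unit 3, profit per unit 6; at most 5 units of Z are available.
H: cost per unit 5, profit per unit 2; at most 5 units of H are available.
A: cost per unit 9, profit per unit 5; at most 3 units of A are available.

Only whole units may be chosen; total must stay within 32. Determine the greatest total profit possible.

37

5×Z, 1×H, and 1×A: cost 29 ≤ 32, profit 5·6 + 1·2 + 1·5 = 37.
5×Z and 3×H: cost 30 ≤ 32, profit 5·6 + 3·2 = 36.
Best is 37.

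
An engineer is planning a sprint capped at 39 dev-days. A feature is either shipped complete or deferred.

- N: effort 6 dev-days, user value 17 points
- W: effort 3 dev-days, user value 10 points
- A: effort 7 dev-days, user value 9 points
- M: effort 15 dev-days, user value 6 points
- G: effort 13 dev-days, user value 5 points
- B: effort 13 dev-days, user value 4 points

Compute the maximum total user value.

Allowing fractional choices, the relaxed optimum would be about 45.1, but features are indivisible.
N + W + A + G: effort 6 + 3 + 7 + 13 = 29 ≤ 39, user value 17 + 10 + 9 + 5 = 41.
N + W + A + M: effort 6 + 3 + 7 + 15 = 31 ≤ 39, user value 17 + 10 + 9 + 6 = 42.
Best is N, W, A, and M with total user value 42.

42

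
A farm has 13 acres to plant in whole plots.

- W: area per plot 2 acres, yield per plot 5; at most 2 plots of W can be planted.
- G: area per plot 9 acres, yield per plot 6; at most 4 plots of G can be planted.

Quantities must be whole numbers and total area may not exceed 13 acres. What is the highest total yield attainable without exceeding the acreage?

This is a bounded integer knapsack.
W has the best ratio (5/2); taking only W gives at most 2×5 = 10 (stopped by the supply cap of 2).
Mixing does better — 2×W and 1×G: area 13 ≤ 13, yield 2·5 + 1·6 = 16.

16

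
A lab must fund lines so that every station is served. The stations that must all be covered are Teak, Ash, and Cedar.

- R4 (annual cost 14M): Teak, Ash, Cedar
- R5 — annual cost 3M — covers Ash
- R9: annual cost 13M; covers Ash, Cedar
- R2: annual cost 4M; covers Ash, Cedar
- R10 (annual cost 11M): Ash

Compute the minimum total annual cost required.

14

The greedy cost-per-new-station heuristic would pick R2 and R4 for 18, but a cheaper cover exists.
R4 alone covers Teak, Ash, Cedar — every station.
Total annual cost: 14.
No cover costs less than 14.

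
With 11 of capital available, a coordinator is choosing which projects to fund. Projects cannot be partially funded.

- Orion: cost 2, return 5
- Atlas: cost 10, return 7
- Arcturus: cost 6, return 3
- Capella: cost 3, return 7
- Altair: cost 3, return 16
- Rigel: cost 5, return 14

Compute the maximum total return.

37

Allowing fractional choices, the relaxed optimum would be about 37.3, but projects are indivisible.
Orion + Altair + Rigel: cost 2 + 3 + 5 = 10 ≤ 11, return 5 + 16 + 14 = 35.
Capella + Altair + Rigel: cost 3 + 3 + 5 = 11 ≤ 11, return 7 + 16 + 14 = 37.
Best is Capella, Altair, and Rigel with total return 37.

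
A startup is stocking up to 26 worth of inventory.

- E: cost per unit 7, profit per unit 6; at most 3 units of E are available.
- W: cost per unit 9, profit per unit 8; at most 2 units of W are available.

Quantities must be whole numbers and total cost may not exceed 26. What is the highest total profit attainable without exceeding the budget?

22

W has the best ratio (8/9); taking only W gives at most 2×8 = 16 (stopped by the cost limit).
Mixing does better — 1×E and 2×W: cost 25 ≤ 26, profit 1·6 + 2·8 = 22.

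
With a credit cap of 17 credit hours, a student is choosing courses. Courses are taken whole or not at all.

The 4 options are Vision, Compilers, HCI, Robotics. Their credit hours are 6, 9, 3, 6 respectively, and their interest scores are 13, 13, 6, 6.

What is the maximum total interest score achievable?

Take Vision and Compilers: credit hours 6 + 9 = 15 ≤ 17, interest score 13 + 13 = 26.
No other feasible combination does better.

26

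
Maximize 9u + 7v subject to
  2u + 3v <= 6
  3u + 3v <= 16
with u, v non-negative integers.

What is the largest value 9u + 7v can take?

(u,v)=(3,0): 2·3+3·0=6≤6, 3·3+3·0=9≤16, objective 27.
(u,v)=(2,0): 2·2+3·0=4≤6, 3·2+3·0=6≤16, objective 18.
The best lattice point is (3,0), giving 27.

27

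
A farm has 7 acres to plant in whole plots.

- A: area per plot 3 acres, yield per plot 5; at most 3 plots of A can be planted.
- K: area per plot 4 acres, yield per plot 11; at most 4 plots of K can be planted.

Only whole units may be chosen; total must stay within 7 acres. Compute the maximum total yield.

16

This is a bounded integer knapsack.
K has the best ratio (11/4); taking only K gives at most 1×11 = 11 (stopped by the area limit).
Mixing does better — 1×A and 1×K: area 7 ≤ 7, yield 1·5 + 1·11 = 16.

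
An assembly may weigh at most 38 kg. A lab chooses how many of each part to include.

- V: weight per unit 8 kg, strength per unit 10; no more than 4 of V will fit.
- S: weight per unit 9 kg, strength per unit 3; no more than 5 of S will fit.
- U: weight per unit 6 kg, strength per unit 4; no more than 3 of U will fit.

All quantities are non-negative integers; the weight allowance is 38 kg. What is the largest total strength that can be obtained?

44

This is a bounded integer knapsack.
4×V and 1×U: weight 38 ≤ 38, strength 4·10 + 1·4 = 44.
4×V: weight 32 ≤ 38, strength 4·10 = 40.
Best is 44.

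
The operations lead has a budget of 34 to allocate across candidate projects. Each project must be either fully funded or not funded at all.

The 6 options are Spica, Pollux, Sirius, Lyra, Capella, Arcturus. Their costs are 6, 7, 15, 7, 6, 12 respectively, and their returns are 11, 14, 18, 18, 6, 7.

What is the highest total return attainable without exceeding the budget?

53

Treat it as a binary knapsack problem.
Pollux + Sirius + Lyra: cost 7 + 15 + 7 = 29 ≤ 34, return 14 + 18 + 18 = 50.
Spica + Pollux + Lyra + Arcturus: cost 6 + 7 + 7 + 12 = 32 ≤ 34, return 11 + 14 + 18 + 7 = 50.
Spica + Sirius + Lyra + Capella: cost 6 + 15 + 7 + 6 = 34 ≤ 34, return 11 + 18 + 18 + 6 = 53.
Best is Spica, Sirius, Lyra, and Capella with total return 53.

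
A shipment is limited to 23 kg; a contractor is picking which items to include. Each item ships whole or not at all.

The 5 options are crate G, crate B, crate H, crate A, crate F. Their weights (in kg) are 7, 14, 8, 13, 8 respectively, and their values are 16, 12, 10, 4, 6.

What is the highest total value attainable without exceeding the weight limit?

This is a 0-1 knapsack instance.
Allowing fractional choices, the relaxed optimum would be about 32.9, but items are indivisible.
crate G + crate H: weight 7 + 8 = 15 ≤ 23, value 16 + 10 = 26.
crate G + crate H + crate F: weight 7 + 8 + 8 = 23 ≤ 23, value 16 + 10 + 6 = 32.
crate G + crate B: weight 7 + 14 = 21 ≤ 23, value 16 + 12 = 28.
Best is crate G, crate H, and crate F with total value 32.

32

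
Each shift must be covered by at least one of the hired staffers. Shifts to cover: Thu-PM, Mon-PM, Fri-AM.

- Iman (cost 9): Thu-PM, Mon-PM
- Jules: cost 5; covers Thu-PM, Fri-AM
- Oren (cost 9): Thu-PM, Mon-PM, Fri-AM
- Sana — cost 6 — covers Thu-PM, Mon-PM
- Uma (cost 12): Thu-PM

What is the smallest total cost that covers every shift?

This is an integer covering problem.
The greedy cost-per-new-shift heuristic would pick Jules and Sana for 11, but a cheaper cover exists.
Oren alone covers Thu-PM, Mon-PM, Fri-AM — every shift.
Total cost: 9.
No cover costs less than 9.

9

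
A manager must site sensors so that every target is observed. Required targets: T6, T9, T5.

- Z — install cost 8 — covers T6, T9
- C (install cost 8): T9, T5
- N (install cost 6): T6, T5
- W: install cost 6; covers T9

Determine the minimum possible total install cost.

12

Choose N and W: together they cover T6, T9, T5 — every target.
Total install cost: 6 + 6 = 12.
No cover costs less than 12.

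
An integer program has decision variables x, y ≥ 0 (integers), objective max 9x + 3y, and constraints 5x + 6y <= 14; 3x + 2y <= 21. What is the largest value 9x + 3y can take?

18

The continuous relaxation peaks at (2.8, 0) with value 25.20; rounding to a feasible lattice point costs some objective.
(x,y)=(2,0): 5·2+6·0=10≤14, 3·2+2·0=6≤21, objective 18.
(x,y)=(1,1): 5·1+6·1=11≤14, 3·1+2·1=5≤21, objective 12.
(x,y)=(1,0): 5·1+6·0=5≤14, 3·1+2·0=3≤21, objective 9.
Maximum is 18 at (x,y)=(2,0).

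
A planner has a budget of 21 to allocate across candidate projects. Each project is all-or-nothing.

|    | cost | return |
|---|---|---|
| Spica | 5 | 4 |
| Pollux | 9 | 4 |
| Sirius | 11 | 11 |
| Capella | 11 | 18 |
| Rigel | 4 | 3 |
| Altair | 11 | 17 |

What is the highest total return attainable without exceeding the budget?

Allowing fractional choices, the relaxed optimum would be about 33.5, but projects are indivisible.
Spica + Capella + Rigel: cost 5 + 11 + 4 = 20 ≤ 21, return 4 + 18 + 3 = 25.
Spica + Capella: cost 5 + 11 = 16 ≤ 21, return 4 + 18 = 22.
Spica + Rigel + Altair: cost 5 + 4 + 11 = 20 ≤ 21, return 4 + 3 + 17 = 24.
Best is Spica, Capella, and Rigel with total return 25.

25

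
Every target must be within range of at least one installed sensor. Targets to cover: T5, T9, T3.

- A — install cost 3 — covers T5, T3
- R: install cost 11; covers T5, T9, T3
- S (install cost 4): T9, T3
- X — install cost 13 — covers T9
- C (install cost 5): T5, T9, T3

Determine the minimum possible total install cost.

This is a weighted set-cover instance.
C alone covers T5, T9, T3 — every target.
Total install cost: 5.

5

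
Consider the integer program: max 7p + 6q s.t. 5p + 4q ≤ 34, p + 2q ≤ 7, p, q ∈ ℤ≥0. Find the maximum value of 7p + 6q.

42

The continuous relaxation peaks at (6.67, 0.167) with value 47.67; rounding to a feasible lattice point costs some objective.
(p,q)=(6,0): 5·6+4·0=30≤34, 1·6+2·0=6≤7, objective 42.
(p,q)=(5,1): 5·5+4·1=29≤34, 1·5+2·1=7≤7, objective 41.
(p,q)=(5,0): 5·5+4·0=25≤34, 1·5+2·0=5≤7, objective 35.
Maximum is 42 at (p,q)=(6,0).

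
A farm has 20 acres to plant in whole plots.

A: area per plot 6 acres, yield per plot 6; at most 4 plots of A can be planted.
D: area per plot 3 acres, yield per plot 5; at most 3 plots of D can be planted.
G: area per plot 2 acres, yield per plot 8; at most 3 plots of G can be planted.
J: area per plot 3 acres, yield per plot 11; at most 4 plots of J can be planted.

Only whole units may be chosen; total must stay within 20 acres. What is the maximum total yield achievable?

68

This is a bounded integer knapsack.
G has the best ratio (8/2); taking only G gives at most 3×8 = 24 (stopped by the supply cap of 3).
Mixing does better — 3×G and 4×J: area 18 ≤ 20, yield 3·8 + 4·11 = 68.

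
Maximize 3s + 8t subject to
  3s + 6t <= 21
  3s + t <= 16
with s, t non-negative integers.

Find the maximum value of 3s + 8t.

The continuous relaxation peaks at (0, 3.5) with value 28.00; rounding to a feasible lattice point costs some objective.
(s,t)=(1,3): 3·1+6·3=21≤21, 3·1+1·3=6≤16, objective 27.
(s,t)=(0,3): 3·0+6·3=18≤21, 3·0+1·3=3≤16, objective 24.
(s,t)=(2,2): 3·2+6·2=18≤21, 3·2+1·2=8≤16, objective 22.
The best lattice point is (1,3), giving 27.

27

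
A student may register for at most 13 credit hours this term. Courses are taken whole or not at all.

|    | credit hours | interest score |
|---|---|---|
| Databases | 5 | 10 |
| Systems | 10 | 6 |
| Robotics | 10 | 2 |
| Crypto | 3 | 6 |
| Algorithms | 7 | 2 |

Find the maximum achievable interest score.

16

Treat it as a binary knapsack problem.
Databases + Algorithms: credit hours 5 + 7 = 12 ≤ 13, interest score 10 + 2 = 12.
Databases + Crypto: credit hours 5 + 3 = 8 ≤ 13, interest score 10 + 6 = 16.
Best is Databases and Crypto with total interest score 16.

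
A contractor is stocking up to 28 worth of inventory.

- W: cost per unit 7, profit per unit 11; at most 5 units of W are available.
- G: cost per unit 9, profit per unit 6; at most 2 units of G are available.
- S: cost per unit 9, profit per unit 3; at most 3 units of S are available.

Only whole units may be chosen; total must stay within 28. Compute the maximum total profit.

44

W has the best ratio (11/7); taking only W gives at most 4×11 = 44 (stopped by the cost limit).
Optimal: 4×W: cost 28 ≤ 28, profit 4·11 = 44.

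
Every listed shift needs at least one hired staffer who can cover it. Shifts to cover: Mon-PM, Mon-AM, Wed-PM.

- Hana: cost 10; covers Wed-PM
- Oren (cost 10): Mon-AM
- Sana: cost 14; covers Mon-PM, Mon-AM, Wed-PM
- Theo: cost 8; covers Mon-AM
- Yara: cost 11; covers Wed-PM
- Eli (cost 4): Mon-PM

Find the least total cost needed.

14

The greedy cost-per-new-shift heuristic would pick Eli and Sana for 18, but a cheaper cover exists.
Sana alone covers Mon-PM, Mon-AM, Wed-PM — every shift.
Total cost: 14.
No cover costs less than 14.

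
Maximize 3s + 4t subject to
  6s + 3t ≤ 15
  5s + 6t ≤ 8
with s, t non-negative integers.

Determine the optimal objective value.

4

Relaxing integrality, the LP optimum is 5.33 at (s,t) = (0, 1.33), which is not an integer point.
(s,t)=(0,1): 6·0+3·1=3≤15, 5·0+6·1=6≤8, objective 4.
(s,t)=(1,0): 6·1+3·0=6≤15, 5·1+6·0=5≤8, objective 3.
(s,t)=(0,0): 6·0+3·0=0≤15, 5·0+6·0=0≤8, objective 0.
No feasible integer point exceeds 4.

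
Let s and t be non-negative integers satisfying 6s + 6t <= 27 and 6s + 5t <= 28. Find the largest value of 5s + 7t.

The continuous relaxation peaks at (0, 4.5) with value 31.50; rounding to a feasible lattice point costs some objective.
(s,t)=(0,4): 6·0+6·4=24≤27, 6·0+5·4=20≤28, objective 28.
(s,t)=(1,3): 6·1+6·3=24≤27, 6·1+5·3=21≤28, objective 26.
(s,t)=(0,3): 6·0+6·3=18≤27, 6·0+5·3=15≤28, objective 21.
No feasible integer point exceeds 28.

28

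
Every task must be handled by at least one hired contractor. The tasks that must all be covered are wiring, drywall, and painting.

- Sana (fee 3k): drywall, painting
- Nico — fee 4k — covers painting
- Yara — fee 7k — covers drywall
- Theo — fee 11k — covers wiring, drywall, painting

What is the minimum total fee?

This is an integer covering problem.
The greedy cost-per-new-task heuristic would pick Sana and Theo for 14, but a cheaper cover exists.
Theo alone covers wiring, drywall, painting — every task.
Total fee: 11.
No cover costs less than 11.

11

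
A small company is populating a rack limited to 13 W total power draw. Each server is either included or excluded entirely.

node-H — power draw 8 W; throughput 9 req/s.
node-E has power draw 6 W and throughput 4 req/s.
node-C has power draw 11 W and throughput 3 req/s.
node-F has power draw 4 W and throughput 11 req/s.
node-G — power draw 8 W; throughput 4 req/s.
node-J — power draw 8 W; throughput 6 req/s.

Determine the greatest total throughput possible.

20

Take node-H and node-F: power draw 8 + 4 = 12 ≤ 13, throughput 9 + 11 = 20.
No other feasible combination does better.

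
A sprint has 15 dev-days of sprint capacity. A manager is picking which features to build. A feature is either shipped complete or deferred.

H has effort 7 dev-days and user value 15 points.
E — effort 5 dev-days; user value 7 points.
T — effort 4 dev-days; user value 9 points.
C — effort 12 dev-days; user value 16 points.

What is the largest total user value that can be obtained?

24

This is an integer program with binary decision variables.
Allowing fractional choices, the relaxed optimum would be about 29.6, but features are indivisible.
H + E: effort 7 + 5 = 12 ≤ 15, user value 15 + 7 = 22.
E + T: effort 5 + 4 = 9 ≤ 15, user value 7 + 9 = 16.
H + T: effort 7 + 4 = 11 ≤ 15, user value 15 + 9 = 24.
Best is H and T with total user value 24.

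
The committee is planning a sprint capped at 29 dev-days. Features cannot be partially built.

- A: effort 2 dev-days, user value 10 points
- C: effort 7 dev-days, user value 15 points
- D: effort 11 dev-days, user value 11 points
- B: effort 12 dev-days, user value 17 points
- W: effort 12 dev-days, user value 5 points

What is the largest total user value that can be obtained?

42

This is a 0-1 knapsack instance.
A + D + B: effort 2 + 11 + 12 = 25 ≤ 29, user value 10 + 11 + 17 = 38.
A + C + B: effort 2 + 7 + 12 = 21 ≤ 29, user value 10 + 15 + 17 = 42.
A + C + D: effort 2 + 7 + 11 = 20 ≤ 29, user value 10 + 15 + 11 = 36.
Best is A, C, and B with total user value 42.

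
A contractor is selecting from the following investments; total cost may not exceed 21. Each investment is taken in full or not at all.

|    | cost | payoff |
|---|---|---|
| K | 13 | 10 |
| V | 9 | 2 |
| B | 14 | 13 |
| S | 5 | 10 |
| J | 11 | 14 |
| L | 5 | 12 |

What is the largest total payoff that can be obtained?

36

J + L: cost 11 + 5 = 16 ≤ 21, payoff 14 + 12 = 26.
B + L: cost 14 + 5 = 19 ≤ 21, payoff 13 + 12 = 25.
S + J + L: cost 5 + 11 + 5 = 21 ≤ 21, payoff 10 + 14 + 12 = 36.
Best is S, J, and L with total payoff 36.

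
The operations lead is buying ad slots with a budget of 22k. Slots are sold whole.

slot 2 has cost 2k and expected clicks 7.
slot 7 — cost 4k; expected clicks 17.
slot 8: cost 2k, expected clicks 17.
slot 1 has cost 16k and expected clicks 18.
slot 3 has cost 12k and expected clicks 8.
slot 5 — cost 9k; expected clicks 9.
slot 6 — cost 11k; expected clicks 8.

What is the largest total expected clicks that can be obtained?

Take slot 7, slot 8, and slot 1: cost 4 + 2 + 16 = 22 ≤ 22, expected clicks 17 + 17 + 18 = 52.
No other feasible combination does better.

52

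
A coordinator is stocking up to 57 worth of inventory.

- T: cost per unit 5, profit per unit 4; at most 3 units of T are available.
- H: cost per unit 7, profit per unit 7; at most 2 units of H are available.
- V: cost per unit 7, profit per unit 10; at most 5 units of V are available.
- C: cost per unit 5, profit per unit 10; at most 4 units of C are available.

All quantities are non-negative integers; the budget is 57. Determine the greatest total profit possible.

5×V and 4×C: cost 55 ≤ 57, profit 5·10 + 4·10 = 90.
1×H, 4×V, and 4×C: cost 55 ≤ 57, profit 1·7 + 4·10 + 4·10 = 87.
Best is 90.

90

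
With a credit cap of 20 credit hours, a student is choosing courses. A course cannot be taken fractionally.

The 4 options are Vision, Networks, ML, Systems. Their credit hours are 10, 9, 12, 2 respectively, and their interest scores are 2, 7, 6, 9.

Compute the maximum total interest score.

16

Vision + Systems: credit hours 10 + 2 = 12 ≤ 20, interest score 2 + 9 = 11.
ML + Systems: credit hours 12 + 2 = 14 ≤ 20, interest score 6 + 9 = 15.
Networks + Systems: credit hours 9 + 2 = 11 ≤ 20, interest score 7 + 9 = 16.
Best is Networks and Systems with total interest score 16.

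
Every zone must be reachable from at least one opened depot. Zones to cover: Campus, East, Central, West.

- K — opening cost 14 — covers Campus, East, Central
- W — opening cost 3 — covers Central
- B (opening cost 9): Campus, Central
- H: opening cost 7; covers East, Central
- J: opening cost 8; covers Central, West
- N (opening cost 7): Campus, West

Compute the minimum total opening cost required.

14

This is a weighted set-cover instance.
Choose H and N: together they cover Campus, East, Central, West — every zone.
Total opening cost: 7 + 7 = 14.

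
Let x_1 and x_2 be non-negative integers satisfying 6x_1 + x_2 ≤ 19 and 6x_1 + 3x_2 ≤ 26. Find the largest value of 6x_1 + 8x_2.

(x_1,x_2)=(0,8): 6·0+1·8=8≤19, 6·0+3·8=24≤26, objective 64.
(x_1,x_2)=(0,7): 6·0+1·7=7≤19, 6·0+3·7=21≤26, objective 56.
Maximum is 64 at (x_1,x_2)=(0,8).

64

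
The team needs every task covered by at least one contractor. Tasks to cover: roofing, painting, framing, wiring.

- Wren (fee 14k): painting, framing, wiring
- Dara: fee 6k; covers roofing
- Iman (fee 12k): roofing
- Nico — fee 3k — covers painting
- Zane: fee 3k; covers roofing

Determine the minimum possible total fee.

17

This is an integer covering problem.
The greedy cost-per-new-task heuristic would pick Nico, Zane, and Wren for 20, but a cheaper cover exists.
Choose Wren and Zane: together they cover roofing, painting, framing, wiring — every task.
Total fee: 14 + 3 = 17.
No cover costs less than 17.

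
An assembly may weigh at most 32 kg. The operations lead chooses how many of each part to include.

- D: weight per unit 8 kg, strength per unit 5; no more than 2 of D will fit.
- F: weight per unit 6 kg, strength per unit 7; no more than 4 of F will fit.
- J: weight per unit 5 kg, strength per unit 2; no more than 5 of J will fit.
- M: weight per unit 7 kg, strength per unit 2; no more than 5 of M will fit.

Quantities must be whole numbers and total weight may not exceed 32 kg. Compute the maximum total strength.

This is a bounded integer knapsack.
1×D and 4×F: weight 32 ≤ 32, strength 1·5 + 4·7 = 33.
4×F and 1×M: weight 31 ≤ 32, strength 4·7 + 1·2 = 30.
Best is 33.

33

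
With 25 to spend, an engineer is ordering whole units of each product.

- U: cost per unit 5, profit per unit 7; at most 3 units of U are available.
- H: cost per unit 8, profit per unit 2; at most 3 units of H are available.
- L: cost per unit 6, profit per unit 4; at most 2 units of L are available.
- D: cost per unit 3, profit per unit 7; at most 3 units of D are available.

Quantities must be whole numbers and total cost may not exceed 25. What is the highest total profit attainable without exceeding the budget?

2×U, 1×L, and 3×D: cost 25 ≤ 25, profit 2·7 + 1·4 + 3·7 = 39.
3×U and 3×D: cost 24 ≤ 25, profit 3·7 + 3·7 = 42.
Best is 42.

42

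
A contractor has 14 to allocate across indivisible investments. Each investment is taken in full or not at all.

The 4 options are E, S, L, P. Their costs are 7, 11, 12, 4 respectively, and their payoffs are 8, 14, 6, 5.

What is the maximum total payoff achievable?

Allowing fractional choices, the relaxed optimum would be about 17.8, but investments are indivisible.
E + P: cost 7 + 4 = 11 ≤ 14, payoff 8 + 5 = 13.
S: cost 11 ≤ 14, payoff 14.
Best is S with total payoff 14.

14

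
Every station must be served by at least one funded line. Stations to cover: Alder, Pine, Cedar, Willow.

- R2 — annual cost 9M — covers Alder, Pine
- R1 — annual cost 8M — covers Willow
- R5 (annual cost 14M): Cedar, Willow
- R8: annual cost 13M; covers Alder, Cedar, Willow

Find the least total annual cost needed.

Choose R2 and R8: together they cover Alder, Pine, Cedar, Willow — every station.
Total annual cost: 9 + 13 = 22.
No cover costs less than 22.

22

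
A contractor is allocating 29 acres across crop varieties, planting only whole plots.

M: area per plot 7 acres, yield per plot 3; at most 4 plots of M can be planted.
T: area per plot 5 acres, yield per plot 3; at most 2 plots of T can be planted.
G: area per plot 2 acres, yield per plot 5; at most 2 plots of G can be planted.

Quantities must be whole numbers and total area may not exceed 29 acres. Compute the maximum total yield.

2×M, 2×T, and 2×G: area 28 ≤ 29, yield 2·3 + 2·3 + 2·5 = 22.
1×M, 2×T, and 2×G: area 21 ≤ 29, yield 1·3 + 2·3 + 2·5 = 19.
Best is 22.

22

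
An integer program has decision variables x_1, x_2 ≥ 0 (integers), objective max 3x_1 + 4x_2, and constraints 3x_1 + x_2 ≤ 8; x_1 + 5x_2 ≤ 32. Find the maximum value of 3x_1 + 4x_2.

24

The continuous relaxation peaks at (0.571, 6.29) with value 26.86; rounding to a feasible lattice point costs some objective.
(x_1,x_2)=(0,6): 3·0+1·6=6≤8, 1·0+5·6=30≤32, objective 24.
(x_1,x_2)=(1,5): 3·1+1·5=8≤8, 1·1+5·5=26≤32, objective 23.
No feasible integer point exceeds 24.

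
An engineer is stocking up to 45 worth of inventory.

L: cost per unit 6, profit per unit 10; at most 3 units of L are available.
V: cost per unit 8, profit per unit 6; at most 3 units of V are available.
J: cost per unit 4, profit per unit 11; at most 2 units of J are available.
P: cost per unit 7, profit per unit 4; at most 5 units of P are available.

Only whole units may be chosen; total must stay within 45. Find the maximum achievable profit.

64

This is a bounded integer knapsack.
3×L, 2×V, and 2×J: cost 42 ≤ 45, profit 3·10 + 2·6 + 2·11 = 64.
3×L, 1×V, 2×J, and 1×P: cost 41 ≤ 45, profit 3·10 + 1·6 + 2·11 + 1·4 = 62.
Best is 64.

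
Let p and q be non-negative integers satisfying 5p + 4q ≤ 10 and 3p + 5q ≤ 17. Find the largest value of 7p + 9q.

Relaxing integrality, the LP optimum is 22.50 at (p,q) = (0, 2.5), which is not an integer point.
(p,q)=(0,2) is feasible, giving 18.
(p,q)=(1,1) is feasible, giving 16.
(p,q)=(0,1) is feasible, giving 9.
Maximum is 18 at (p,q)=(0,2).

18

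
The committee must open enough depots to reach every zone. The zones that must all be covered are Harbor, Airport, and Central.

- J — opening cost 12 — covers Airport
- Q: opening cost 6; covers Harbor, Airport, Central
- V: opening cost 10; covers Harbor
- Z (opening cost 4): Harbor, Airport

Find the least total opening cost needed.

This is an integer covering problem.
Q alone covers Harbor, Airport, Central — every zone.
Total opening cost: 6.
No cover costs less than 6.

6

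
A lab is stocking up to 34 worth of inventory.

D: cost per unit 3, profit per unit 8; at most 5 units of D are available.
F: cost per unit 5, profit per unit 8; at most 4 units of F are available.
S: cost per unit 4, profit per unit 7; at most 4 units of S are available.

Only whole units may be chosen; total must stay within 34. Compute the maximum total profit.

71

Take 5×D, 3×F, and 1×S: cost 34 ≤ 34, profit 5·8 + 3·8 + 1·7 = 71.
D has the best ratio (8/3) and is taken to its limit of 5; remaining capacity is filled optimally with the others.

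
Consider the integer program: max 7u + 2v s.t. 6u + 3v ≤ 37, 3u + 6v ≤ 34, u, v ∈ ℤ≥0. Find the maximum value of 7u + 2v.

The continuous relaxation peaks at (6.17, 0) with value 43.17; rounding to a feasible lattice point costs some objective.
(u,v)=(6,0): 6·6+3·0=36≤37, 3·6+6·0=18≤34, objective 42.
(u,v)=(5,1): 6·5+3·1=33≤37, 3·5+6·1=21≤34, objective 37.
(u,v)=(5,0): 6·5+3·0=30≤37, 3·5+6·0=15≤34, objective 35.
Maximum is 42 at (u,v)=(6,0).

42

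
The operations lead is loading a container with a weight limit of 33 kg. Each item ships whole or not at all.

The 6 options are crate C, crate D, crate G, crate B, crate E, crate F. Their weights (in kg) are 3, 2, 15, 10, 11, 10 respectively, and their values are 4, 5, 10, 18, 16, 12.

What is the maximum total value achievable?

51

Allowing fractional choices, the relaxed optimum would be about 51.4, but items are indivisible.
crate B + crate E + crate F: weight 10 + 11 + 10 = 31 ≤ 33, value 18 + 16 + 12 = 46.
crate D + crate B + crate E + crate F: weight 2 + 10 + 11 + 10 = 33 ≤ 33, value 5 + 18 + 16 + 12 = 51.
Best is crate D, crate B, crate E, and crate F with total value 51.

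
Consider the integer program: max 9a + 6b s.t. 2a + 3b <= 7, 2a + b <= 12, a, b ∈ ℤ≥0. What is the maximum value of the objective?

27

(a,b)=(3,0): 2·3+3·0=6≤7, 2·3+1·0=6≤12, objective 27.
(a,b)=(2,1): 2·2+3·1=7≤7, 2·2+1·1=5≤12, objective 24.
(a,b)=(2,0): 2·2+3·0=4≤7, 2·2+1·0=4≤12, objective 18.
No feasible integer point exceeds 27.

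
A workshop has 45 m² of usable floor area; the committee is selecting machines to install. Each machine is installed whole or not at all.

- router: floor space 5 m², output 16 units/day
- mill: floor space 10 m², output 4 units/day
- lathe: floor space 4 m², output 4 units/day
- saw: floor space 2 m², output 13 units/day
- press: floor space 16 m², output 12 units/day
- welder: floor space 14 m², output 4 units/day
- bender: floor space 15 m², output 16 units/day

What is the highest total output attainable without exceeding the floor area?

router + saw + press + bender: floor space 5 + 2 + 16 + 15 = 38 ≤ 45, output 16 + 13 + 12 + 16 = 57.
router + lathe + saw + press + bender: floor space 5 + 4 + 2 + 16 + 15 = 42 ≤ 45, output 16 + 4 + 13 + 12 + 16 = 61.
router + mill + lathe + saw + bender: floor space 5 + 10 + 4 + 2 + 15 = 36 ≤ 45, output 16 + 4 + 4 + 13 + 16 = 53.
Best is router, lathe, saw, press, and bender with total output 61.

61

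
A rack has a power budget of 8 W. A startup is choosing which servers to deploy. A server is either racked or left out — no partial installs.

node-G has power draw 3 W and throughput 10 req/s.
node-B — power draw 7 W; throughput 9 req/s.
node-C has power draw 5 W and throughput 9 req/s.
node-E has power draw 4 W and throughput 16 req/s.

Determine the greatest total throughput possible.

node-G + node-E: power draw 3 + 4 = 7 ≤ 8, throughput 10 + 16 = 26.
node-E: power draw 4 ≤ 8, throughput 16.
node-G + node-C: power draw 3 + 5 = 8 ≤ 8, throughput 10 + 9 = 19.
Best is node-G and node-E with total throughput 26.

26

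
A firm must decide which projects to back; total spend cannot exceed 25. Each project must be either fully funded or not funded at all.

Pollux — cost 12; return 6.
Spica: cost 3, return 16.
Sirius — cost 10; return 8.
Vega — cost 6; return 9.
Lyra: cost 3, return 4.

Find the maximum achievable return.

37

Take Spica, Sirius, Vega, and Lyra: cost 3 + 10 + 6 + 3 = 22 ≤ 25, return 16 + 8 + 9 + 4 = 37.
No other feasible combination does better.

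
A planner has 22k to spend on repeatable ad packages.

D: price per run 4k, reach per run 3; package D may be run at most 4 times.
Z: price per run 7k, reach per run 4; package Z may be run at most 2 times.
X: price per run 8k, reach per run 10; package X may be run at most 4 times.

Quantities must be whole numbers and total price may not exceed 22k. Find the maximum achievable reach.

23

X has the best ratio (10/8); taking only X gives at most 2×10 = 20 (stopped by the price limit).
Mixing does better — 1×D and 2×X: price 20 ≤ 22, reach 1·3 + 2·10 = 23.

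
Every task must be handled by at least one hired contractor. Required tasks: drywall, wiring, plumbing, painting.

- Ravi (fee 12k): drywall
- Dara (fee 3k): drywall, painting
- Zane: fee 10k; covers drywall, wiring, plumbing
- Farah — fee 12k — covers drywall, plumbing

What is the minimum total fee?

13

Choose Dara and Zane: together they cover drywall, wiring, plumbing, painting — every task.
Total fee: 3 + 10 = 13.
No cover costs less than 13.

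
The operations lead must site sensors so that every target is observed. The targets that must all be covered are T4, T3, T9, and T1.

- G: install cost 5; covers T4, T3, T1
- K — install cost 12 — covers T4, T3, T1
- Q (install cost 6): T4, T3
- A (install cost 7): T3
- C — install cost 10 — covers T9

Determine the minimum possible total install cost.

15

Choose G and C: together they cover T4, T3, T9, T1 — every target.
Total install cost: 5 + 10 = 15.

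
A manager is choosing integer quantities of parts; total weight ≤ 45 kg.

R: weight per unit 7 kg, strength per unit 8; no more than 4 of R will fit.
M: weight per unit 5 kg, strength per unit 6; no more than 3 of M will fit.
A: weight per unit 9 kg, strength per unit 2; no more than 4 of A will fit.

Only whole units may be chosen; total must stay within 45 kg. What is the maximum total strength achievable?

50

M has the best ratio (6/5); taking only M gives at most 3×6 = 18 (stopped by the supply cap of 3).
Mixing does better — 4×R and 3×M: weight 43 ≤ 45, strength 4·8 + 3·6 = 50.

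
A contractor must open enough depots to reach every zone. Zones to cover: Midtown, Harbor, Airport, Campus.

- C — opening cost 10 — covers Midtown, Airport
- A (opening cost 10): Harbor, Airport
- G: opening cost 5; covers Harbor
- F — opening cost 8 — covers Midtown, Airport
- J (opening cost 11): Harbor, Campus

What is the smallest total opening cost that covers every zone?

19

The greedy cost-per-new-zone heuristic would pick F, G, and J for 24, but a cheaper cover exists.
Choose F and J: together they cover Midtown, Harbor, Airport, Campus — every zone.
Total opening cost: 8 + 11 = 19.
No cover costs less than 19.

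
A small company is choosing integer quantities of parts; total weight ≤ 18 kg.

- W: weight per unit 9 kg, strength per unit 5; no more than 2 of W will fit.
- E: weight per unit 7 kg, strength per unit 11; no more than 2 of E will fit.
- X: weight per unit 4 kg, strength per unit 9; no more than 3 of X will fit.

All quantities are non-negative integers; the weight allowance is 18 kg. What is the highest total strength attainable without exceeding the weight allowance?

X has the best ratio (9/4); taking only X gives at most 3×9 = 27 (stopped by the supply cap of 3).
Mixing does better — 2×E and 1×X: weight 18 ≤ 18, strength 2·11 + 1·9 = 31.

31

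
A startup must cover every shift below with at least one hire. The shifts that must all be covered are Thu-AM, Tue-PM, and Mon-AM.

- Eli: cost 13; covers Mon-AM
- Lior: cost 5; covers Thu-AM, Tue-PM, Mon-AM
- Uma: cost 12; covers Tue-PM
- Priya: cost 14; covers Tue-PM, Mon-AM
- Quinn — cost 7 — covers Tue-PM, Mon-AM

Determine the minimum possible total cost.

Lior alone covers Thu-AM, Tue-PM, Mon-AM — every shift.
Total cost: 5.
No cover costs less than 5.

5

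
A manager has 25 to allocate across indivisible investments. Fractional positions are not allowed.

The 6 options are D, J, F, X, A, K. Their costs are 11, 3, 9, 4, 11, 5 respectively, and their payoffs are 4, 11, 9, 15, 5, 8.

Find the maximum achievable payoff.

43

This is an integer program with binary decision variables.
Allowing fractional choices, the relaxed optimum would be about 44.8, but investments are indivisible.
J + F + X + K: cost 3 + 9 + 4 + 5 = 21 ≤ 25, payoff 11 + 9 + 15 + 8 = 43.
J + X + A + K: cost 3 + 4 + 11 + 5 = 23 ≤ 25, payoff 11 + 15 + 5 + 8 = 39.
Best is J, F, X, and K with total payoff 43.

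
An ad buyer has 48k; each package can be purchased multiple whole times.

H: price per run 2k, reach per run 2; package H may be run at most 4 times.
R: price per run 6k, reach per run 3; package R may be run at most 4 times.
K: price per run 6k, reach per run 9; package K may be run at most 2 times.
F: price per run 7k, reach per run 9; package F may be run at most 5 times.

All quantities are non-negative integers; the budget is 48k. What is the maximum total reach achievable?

63

This is a bounded integer knapsack.
Take 2×K and 5×F: price 47 ≤ 48, reach 2·9 + 5·9 = 63.
K has the best ratio (9/6) and is taken to its limit of 2; remaining capacity is filled optimally with the others.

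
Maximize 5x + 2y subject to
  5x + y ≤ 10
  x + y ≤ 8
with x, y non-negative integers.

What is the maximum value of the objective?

(x,y)=(0,8) is feasible, giving 16.
(x,y)=(0,7) is feasible, giving 14.
Maximum is 16 at (x,y)=(0,8).

16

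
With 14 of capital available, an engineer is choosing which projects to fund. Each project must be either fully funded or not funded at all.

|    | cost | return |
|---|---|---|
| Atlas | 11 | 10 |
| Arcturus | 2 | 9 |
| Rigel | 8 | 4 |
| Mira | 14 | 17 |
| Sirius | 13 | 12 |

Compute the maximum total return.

19

Atlas + Arcturus: cost 11 + 2 = 13 ≤ 14, return 10 + 9 = 19.
Mira: cost 14 ≤ 14, return 17.
Arcturus + Rigel: cost 2 + 8 = 10 ≤ 14, return 9 + 4 = 13.
Best is Atlas and Arcturus with total return 19.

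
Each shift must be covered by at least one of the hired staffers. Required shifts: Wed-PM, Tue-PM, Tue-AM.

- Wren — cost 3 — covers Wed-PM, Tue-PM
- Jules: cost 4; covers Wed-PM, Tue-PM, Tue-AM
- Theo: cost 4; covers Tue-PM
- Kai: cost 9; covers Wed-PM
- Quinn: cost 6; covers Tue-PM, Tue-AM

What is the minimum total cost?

Jules alone covers Wed-PM, Tue-PM, Tue-AM — every shift.
Total cost: 4.

4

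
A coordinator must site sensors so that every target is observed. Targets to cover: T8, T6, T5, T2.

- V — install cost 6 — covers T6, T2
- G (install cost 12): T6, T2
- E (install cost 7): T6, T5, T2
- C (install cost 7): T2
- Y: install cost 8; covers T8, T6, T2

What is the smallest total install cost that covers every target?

15

This is a weighted set-cover instance.
Choose E and Y: together they cover T8, T6, T5, T2 — every target.
Total install cost: 7 + 8 = 15.
No cover costs less than 15.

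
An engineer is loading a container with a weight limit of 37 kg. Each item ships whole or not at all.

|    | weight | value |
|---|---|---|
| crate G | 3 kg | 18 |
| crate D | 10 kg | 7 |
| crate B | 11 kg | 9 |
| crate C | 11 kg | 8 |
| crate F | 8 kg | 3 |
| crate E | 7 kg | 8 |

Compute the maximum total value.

43

This is an integer program with binary decision variables.
Allowing fractional choices, the relaxed optimum would be about 46.5, but items are indivisible.
crate G + crate B + crate C + crate E: weight 3 + 11 + 11 + 7 = 32 ≤ 37, value 18 + 9 + 8 + 8 = 43.
crate G + crate D + crate B + crate E: weight 3 + 10 + 11 + 7 = 31 ≤ 37, value 18 + 7 + 9 + 8 = 42.
Best is crate G, crate B, crate C, and crate E with total value 43.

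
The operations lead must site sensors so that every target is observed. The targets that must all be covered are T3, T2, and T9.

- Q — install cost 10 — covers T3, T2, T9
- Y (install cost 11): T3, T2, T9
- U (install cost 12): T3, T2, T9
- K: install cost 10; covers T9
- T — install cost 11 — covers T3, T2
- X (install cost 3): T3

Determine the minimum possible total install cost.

The greedy cost-per-new-target heuristic would pick X and Q for 13, but a cheaper cover exists.
Q alone covers T3, T2, T9 — every target.
Total install cost: 10.
No cover costs less than 10.

10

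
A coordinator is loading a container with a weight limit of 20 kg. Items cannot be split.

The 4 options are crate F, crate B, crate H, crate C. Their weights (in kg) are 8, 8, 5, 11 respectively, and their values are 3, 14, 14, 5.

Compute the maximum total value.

28

This is a 0-1 knapsack instance.
Allowing fractional choices, the relaxed optimum would be about 31.2, but items are indivisible.
crate B + crate H: weight 8 + 5 = 13 ≤ 20, value 14 + 14 = 28.
crate H + crate C: weight 5 + 11 = 16 ≤ 20, value 14 + 5 = 19.
crate B + crate C: weight 8 + 11 = 19 ≤ 20, value 14 + 5 = 19.
Best is crate B and crate H with total value 28.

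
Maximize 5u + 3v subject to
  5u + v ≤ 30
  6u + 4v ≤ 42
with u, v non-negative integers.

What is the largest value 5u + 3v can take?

Relaxing integrality, the LP optimum is 34.29 at (u,v) = (5.57, 2.14), which is not an integer point.
(u,v)=(5,3): 5·5+1·3=28≤30, 6·5+4·3=42≤42, objective 34.
(u,v)=(4,4): 5·4+1·4=24≤30, 6·4+4·4=40≤42, objective 32.
(u,v)=(5,2): 5·5+1·2=27≤30, 6·5+4·2=38≤42, objective 31.
No feasible integer point exceeds 34.

34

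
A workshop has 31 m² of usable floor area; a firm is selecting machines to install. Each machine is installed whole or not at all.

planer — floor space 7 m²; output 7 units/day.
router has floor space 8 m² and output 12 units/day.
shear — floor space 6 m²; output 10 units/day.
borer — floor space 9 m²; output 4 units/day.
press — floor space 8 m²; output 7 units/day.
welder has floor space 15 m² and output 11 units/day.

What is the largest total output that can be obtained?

36

Allowing fractional choices, the relaxed optimum would be about 37.5, but machines are indivisible.
planer + router + shear + borer: floor space 7 + 8 + 6 + 9 = 30 ≤ 31, output 7 + 12 + 10 + 4 = 33.
planer + router + shear + press: floor space 7 + 8 + 6 + 8 = 29 ≤ 31, output 7 + 12 + 10 + 7 = 36.
router + shear + welder: floor space 8 + 6 + 15 = 29 ≤ 31, output 12 + 10 + 11 = 33.
Best is planer, router, shear, and press with total output 36.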